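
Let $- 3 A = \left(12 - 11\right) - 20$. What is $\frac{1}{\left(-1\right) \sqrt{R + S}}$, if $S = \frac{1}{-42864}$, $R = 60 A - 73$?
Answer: $- \frac{4 \sqrt{35253622713}}{13159247} \approx -0.057073$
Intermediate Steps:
$A = \frac{19}{3}$ ($A = - \frac{\left(12 - 11\right) - 20}{3} = - \frac{1 - 20}{3} = \left(- \frac{1}{3}\right) \left(-19\right) = \frac{19}{3} \approx 6.3333$)
$R = 307$ ($R = 60 \cdot \frac{19}{3} - 73 = 380 - 73 = 307$)
$S = - \frac{1}{42864} \approx -2.333 \cdot 10^{-5}$
$\frac{1}{\left(-1\right) \sqrt{R + S}} = \frac{1}{\left(-1\right) \sqrt{307 - \frac{1}{42864}}} = \frac{1}{\left(-1\right) \sqrt{\frac{13159247}{42864}}} = \frac{1}{\left(-1\right) \frac{\sqrt{35253622713}}{10716}} = \frac{1}{\left(- \frac{1}{10716}\right) \sqrt{35253622713}} = - \frac{4 \sqrt{35253622713}}{13159247}$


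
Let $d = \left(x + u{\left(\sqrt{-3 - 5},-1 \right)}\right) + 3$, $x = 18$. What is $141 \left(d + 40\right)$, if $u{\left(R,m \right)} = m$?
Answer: $8460$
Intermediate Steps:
$d = 20$ ($d = \left(18 - 1\right) + 3 = 17 + 3 = 20$)
$141 \left(d + 40\right) = 141 \left(20 + 40\right) = 141 \cdot 60 = 8460$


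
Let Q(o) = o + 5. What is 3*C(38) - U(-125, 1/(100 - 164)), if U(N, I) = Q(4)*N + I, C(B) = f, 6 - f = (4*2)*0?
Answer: 73153/64 ≈ 1143.0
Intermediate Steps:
f = 6 (f = 6 - 4*2*0 = 6 - 8*0 = 6 - 1*0 = 6 + 0 = 6)
Q(o) = 5 + o
C(B) = 6
U(N, I) = I + 9*N (U(N, I) = (5 + 4)*N + I = 9*N + I = I + 9*N)
3*C(38) - U(-125, 1/(100 - 164)) = 3*6 - (1/(100 - 164) + 9*(-125)) = 18 - (1/(-64) - 1125) = 18 - (-1/64 - 1125) = 18 - 1*(-72001/64) = 18 + 72001/64 = 73153/64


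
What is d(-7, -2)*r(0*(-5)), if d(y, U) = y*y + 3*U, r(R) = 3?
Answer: 129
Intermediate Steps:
d(y, U) = y² + 3*U
d(-7, -2)*r(0*(-5)) = ((-7)² + 3*(-2))*3 = (49 - 6)*3 = 43*3 = 129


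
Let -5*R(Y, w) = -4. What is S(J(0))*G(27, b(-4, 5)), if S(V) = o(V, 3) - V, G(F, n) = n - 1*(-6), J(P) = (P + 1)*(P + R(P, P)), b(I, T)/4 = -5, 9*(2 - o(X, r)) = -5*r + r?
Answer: -532/15 ≈ -35.467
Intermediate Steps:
R(Y, w) = ⅘ (R(Y, w) = -⅕*(-4) = ⅘)
o(X, r) = 2 + 4*r/9 (o(X, r) = 2 - (-5*r + r)/9 = 2 - (-4)*r/9 = 2 + 4*r/9)
b(I, T) = -20 (b(I, T) = 4*(-5) = -20)
J(P) = (1 + P)*(⅘ + P) (J(P) = (P + 1)*(P + ⅘) = (1 + P)*(⅘ + P))
G(F, n) = 6 + n (G(F, n) = n + 6 = 6 + n)
S(V) = 10/3 - V (S(V) = (2 + (4/9)*3) - V = (2 + 4/3) - V = 10/3 - V)
S(J(0))*G(27, b(-4, 5)) = (10/3 - (⅘ + 0² + (9/5)*0))*(6 - 20) = (10/3 - (⅘ + 0 + 0))*(-14) = (10/3 - 1*⅘)*(-14) = (10/3 - ⅘)*(-14) = (38/15)*(-14) = -532/15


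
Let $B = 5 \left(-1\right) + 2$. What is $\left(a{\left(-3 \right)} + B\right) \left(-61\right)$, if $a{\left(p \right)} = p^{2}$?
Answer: $-366$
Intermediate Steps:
$B = -3$ ($B = -5 + 2 = -3$)
$\left(a{\left(-3 \right)} + B\right) \left(-61\right) = \left(\left(-3\right)^{2} - 3\right) \left(-61\right) = \left(9 - 3\right) \left(-61\right) = 6 \left(-61\right) = -366$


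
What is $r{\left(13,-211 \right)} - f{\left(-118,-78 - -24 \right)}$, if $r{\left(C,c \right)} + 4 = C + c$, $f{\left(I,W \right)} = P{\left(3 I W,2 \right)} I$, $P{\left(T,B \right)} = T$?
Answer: $2255486$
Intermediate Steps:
$f{\left(I,W \right)} = 3 W I^{2}$ ($f{\left(I,W \right)} = 3 I W I = 3 W I^{2}$)
$r{\left(C,c \right)} = -4 + C + c$ ($r{\left(C,c \right)} = -4 + \left(C + c\right) = -4 + C + c$)
$r{\left(13,-211 \right)} - f{\left(-118,-78 - -24 \right)} = \left(-4 + 13 - 211\right) - 3 \left(-78 - -24\right) \left(-118\right)^{2} = -202 - 3 \left(-78 + 24\right) 13924 = -202 - 3 \left(-54\right) 13924 = -202 - -2255688 = -202 + 2255688 = 2255486$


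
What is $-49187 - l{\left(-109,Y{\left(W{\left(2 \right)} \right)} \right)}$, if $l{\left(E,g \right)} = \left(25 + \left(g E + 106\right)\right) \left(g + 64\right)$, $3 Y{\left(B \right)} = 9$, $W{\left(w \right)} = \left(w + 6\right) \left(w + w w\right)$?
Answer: $-36055$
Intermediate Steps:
$W{\left(w \right)} = \left(6 + w\right) \left(w + w^{2}\right)$
$Y{\left(B \right)} = 3$ ($Y{\left(B \right)} = \frac{1}{3} \cdot 9 = 3$)
$l{\left(E,g \right)} = \left(64 + g\right) \left(131 + E g\right)$ ($l{\left(E,g \right)} = \left(25 + \left(E g + 106\right)\right) \left(64 + g\right) = \left(25 + \left(106 + E g\right)\right) \left(64 + g\right) = \left(131 + E g\right) \left(64 + g\right) = \left(64 + g\right) \left(131 + E g\right)$)
$-49187 - l{\left(-109,Y{\left(W{\left(2 \right)} \right)} \right)} = -49187 - \left(8384 + 131 \cdot 3 - 109 \cdot 3^{2} + 64 \left(-109\right) 3\right) = -49187 - \left(8384 + 393 - 981 - 20928\right) = -49187 - -13132 = -49187 + 13132 = -36055$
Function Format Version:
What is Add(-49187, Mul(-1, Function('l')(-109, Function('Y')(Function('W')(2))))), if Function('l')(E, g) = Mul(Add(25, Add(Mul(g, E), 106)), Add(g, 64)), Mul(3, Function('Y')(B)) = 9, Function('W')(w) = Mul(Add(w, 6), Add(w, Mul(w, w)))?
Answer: -36055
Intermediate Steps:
Function('W')(w) = Mul(Add(6, w), Add(w, Pow(w, 2)))
Function('Y')(B) = 3 (Function('Y')(B) = Mul(Rational(1, 3), 9) = 3)
Function('l')(E, g) = Mul(Add(64, g), Add(131, Mul(E, g))) (Function('l')(E, g) = Mul(Add(25, Add(Mul(E, g), 106)), Add(64, g)) = Mul(Add(25, Add(106, Mul(E, g))), Add(64, g)) = Mul(Add(131, Mul(E, g)), Add(64, g)) = Mul(Add(64, g), Add(131, Mul(E, g))))
Add(-49187, Mul(-1, Function('l')(-109, Function('Y')(Function('W')(2))))) = Add(-49187, Mul(-1, Add(8384, Mul(131, 3), Mul(-109, Pow(3, 2)), Mul(64, -109, 3)))) = Add(-49187, Mul(-1, Add(8384, 393, Mul(-109, 9), -20928))) = Add(-49187, Mul(-1, Add(8384, 393, -981, -20928))) = Add(-49187, Mul(-1, -13132)) = Add(-49187, 13132) = -36055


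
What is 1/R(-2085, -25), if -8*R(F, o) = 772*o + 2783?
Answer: 8/16517 ≈ 0.00048435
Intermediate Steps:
R(F, o) = -2783/8 - 193*o/2 (R(F, o) = -(772*o + 2783)/8 = -(2783 + 772*o)/8 = -2783/8 - 193*o/2)
1/R(-2085, -25) = 1/(-2783/8 - 193/2*(-25)) = 1/(-2783/8 + 4825/2) = 1/(16517/8) = 8/16517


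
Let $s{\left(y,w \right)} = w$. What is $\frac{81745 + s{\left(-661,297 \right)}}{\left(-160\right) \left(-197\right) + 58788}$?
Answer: $\frac{41021}{45154} \approx 0.90847$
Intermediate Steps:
$\frac{81745 + s{\left(-661,297 \right)}}{\left(-160\right) \left(-197\right) + 58788} = \frac{81745 + 297}{\left(-160\right) \left(-197\right) + 58788} = \frac{82042}{31520 + 58788} = \frac{82042}{90308} = 82042 \cdot \frac{1}{90308} = \frac{41021}{45154}$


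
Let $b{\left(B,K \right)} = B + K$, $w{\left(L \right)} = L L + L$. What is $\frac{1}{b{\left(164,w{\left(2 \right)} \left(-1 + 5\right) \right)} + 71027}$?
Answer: $\frac{1}{71215} \approx 1.4042 \cdot 10^{-5}$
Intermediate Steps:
$w{\left(L \right)} = L + L^{2}$ ($w{\left(L \right)} = L^{2} + L = L + L^{2}$)
$\frac{1}{b{\left(164,w{\left(2 \right)} \left(-1 + 5\right) \right)} + 71027} = \frac{1}{\left(164 + 2 \left(1 + 2\right) \left(-1 + 5\right)\right) + 71027} = \frac{1}{\left(164 + 2 \cdot 3 \cdot 4\right) + 71027} = \frac{1}{\left(164 + 6 \cdot 4\right) + 71027} = \frac{1}{\left(164 + 24\right) + 71027} = \frac{1}{188 + 71027} = \frac{1}{71215}$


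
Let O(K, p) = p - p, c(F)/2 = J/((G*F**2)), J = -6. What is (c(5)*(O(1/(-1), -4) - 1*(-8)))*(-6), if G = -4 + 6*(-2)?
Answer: -36/25 ≈ -1.4400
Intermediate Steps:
G = -16 (G = -4 - 12 = -16)
c(F) = 3/(4*F**2) (c(F) = 2*(-6*(-1/(16*F**2))) = 2*(-(-3)/(8*F**2)) = 2*(3/(8*F**2)) = 3/(4*F**2))
O(K, p) = 0
(c(5)*(O(1/(-1), -4) - 1*(-8)))*(-6) = (((3/4)/5**2)*(0 - 1*(-8)))*(-6) = (((3/4)*(1/25))*(0 + 8))*(-6) = ((3/100)*8)*(-6) = (6/25)*(-6) = -36/25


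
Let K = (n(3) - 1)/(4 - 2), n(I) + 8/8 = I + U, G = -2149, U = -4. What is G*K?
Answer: 6447/2 ≈ 3223.5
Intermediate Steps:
n(I) = -5 + I (n(I) = -1 + (I - 4) = -1 + (-4 + I) = -5 + I)
K = -3/2 (K = ((-5 + 3) - 1)/(4 - 2) = (-2 - 1)/2 = (½)*(-3) = -3/2 ≈ -1.5000)
G*K = -2149*(-3/2) = 6447/2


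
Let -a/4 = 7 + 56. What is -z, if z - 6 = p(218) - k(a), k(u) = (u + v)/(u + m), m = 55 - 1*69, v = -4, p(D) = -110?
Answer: 13960/133 ≈ 104.96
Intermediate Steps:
a = -252 (a = -4*(7 + 56) = -4*63 = -252)
m = -14 (m = 55 - 69 = -14)
k(u) = (-4 + u)/(-14 + u) (k(u) = (u - 4)/(u - 14) = (-4 + u)/(-14 + u))
z = -13960/133 (z = 6 + (-110 - (-4 - 252)/(-14 - 252)) = 6 + (-110 - (-256)/(-266)) = 6 + (-110 - (-1)*(-256)/266) = 6 + (-110 - 1*128/133) = 6 + (-110 - 128/133) = 6 - 14758/133 = -13960/133 ≈ -104.96)
-z = -1*(-13960/133) = 13960/133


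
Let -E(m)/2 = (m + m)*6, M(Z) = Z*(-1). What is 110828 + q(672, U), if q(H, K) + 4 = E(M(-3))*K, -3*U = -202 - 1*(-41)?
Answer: 106960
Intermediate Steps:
M(Z) = -Z
E(m) = -24*m (E(m) = -2*(m + m)*6 = -2*2*m*6 = -24*m)
U = 161/3 (U = -(-202 - 1*(-41))/3 = -(-202 + 41)/3 = -1/3*(-161) = 161/3 ≈ 53.667)
q(H, K) = -4 - 72*K (q(H, K) = -4 + (-(-24)*(-3))*K = -4 + (-24*3)*K = -4 - 72*K)
110828 + q(672, U) = 110828 + (-4 - 72*161/3) = 110828 + (-4 - 3864) = 110828 - 3868 = 106960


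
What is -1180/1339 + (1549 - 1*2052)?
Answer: -674697/1339 ≈ -503.88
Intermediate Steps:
-1180/1339 + (1549 - 1*2052) = -1180*1/1339 + (1549 - 2052) = -1180/1339 - 503 = -674697/1339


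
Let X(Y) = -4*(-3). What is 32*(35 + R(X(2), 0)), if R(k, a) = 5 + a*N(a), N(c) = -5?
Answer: 1280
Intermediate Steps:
X(Y) = 12
R(k, a) = 5 - 5*a (R(k, a) = 5 + a*(-5) = 5 - 5*a)
32*(35 + R(X(2), 0)) = 32*(35 + (5 - 5*0)) = 32*(35 + (5 + 0)) = 32*(35 + 5) = 32*40 = 1280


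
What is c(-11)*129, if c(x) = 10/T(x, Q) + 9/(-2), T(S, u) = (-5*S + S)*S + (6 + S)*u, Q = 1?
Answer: -190103/326 ≈ -583.14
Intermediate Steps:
T(S, u) = -4*S² + u*(6 + S) (T(S, u) = (-4*S)*S + u*(6 + S) = -4*S² + u*(6 + S))
c(x) = -9/2 + 10/(6 + x - 4*x²) (c(x) = 10/(-4*x² + 6*1 + x*1) + 9/(-2) = 10/(-4*x² + 6 + x) + 9*(-½) = 10/(6 + x - 4*x²) - 9/2 = -9/2 + 10/(6 + x - 4*x²))
c(-11)*129 = ((-34 - 9*(-11) + 36*(-11)²)/(2*(6 - 11 - 4*(-11)²)))*129 = ((-34 + 99 + 36*121)/(2*(6 - 11 - 4*121)))*129 = ((-34 + 99 + 4356)/(2*(6 - 11 - 484)))*129 = ((½)*4421/(-489))*129 = ((½)*(-1/489)*4421)*129 = -4421/978*129 = -190103/326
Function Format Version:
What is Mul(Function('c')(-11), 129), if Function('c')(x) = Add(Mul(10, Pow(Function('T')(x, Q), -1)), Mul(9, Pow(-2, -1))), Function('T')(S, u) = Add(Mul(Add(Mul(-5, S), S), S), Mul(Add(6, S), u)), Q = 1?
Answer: Rational(-190103, 326) ≈ -583.14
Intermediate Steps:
Function('T')(S, u) = Add(Mul(-4, Pow(S, 2)), Mul(u, Add(6, S))) (Function('T')(S, u) = Add(Mul(Mul(-4, S), S), Mul(u, Add(6, S))) = Add(Mul(-4, Pow(S, 2)), Mul(u, Add(6, S))))
Function('c')(x) = Add(Rational(-9, 2), Mul(10, Pow(Add(6, x, Mul(-4, Pow(x, 2))), -1))) (Function('c')(x) = Add(Mul(10, Pow(Add(Mul(-4, Pow(x, 2)), Mul(6, 1), Mul(x, 1)), -1)), Mul(9, Pow(-2, -1))) = Add(Mul(10, Pow(Add(Mul(-4, Pow(x, 2)), 6, x), -1)), Mul(9, Rational(-1, 2))) = Add(Mul(10, Pow(Add(6, x, Mul(-4, Pow(x, 2))), -1)), Rational(-9, 2)) = Add(Rational(-9, 2), Mul(10, Pow(Add(6, x, Mul(-4, Pow(x, 2))), -1))))
Mul(Function('c')(-11), 129) = Mul(Mul(Rational(1, 2), Pow(Add(6, -11, Mul(-4, Pow(-11, 2))), -1), Add(-34, Mul(-9, -11), Mul(36, Pow(-11, 2)))), 129) = Mul(Mul(Rational(1, 2), Pow(Add(6, -11, Mul(-4, 121)), -1), Add(-34, 99, Mul(36, 121))), 129) = Mul(Mul(Rational(1, 2), Pow(Add(6, -11, -484), -1), Add(-34, 99, 4356)), 129) = Mul(Mul(Rational(1, 2), Pow(-489, -1), 4421), 129) = Mul(Mul(Rational(1, 2), Rational(-1, 489), 4421), 129) = Mul(Rational(-4421, 978), 129) = Rational(-190103, 326)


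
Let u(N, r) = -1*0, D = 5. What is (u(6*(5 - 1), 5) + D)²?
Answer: 25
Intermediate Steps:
u(N, r) = 0
(u(6*(5 - 1), 5) + D)² = (0 + 5)² = 5² = 25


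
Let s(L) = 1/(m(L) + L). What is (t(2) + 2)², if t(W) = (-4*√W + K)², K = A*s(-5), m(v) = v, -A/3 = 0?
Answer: 1156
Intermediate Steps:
A = 0 (A = -3*0 = 0)
s(L) = 1/(2*L) (s(L) = 1/(L + L) = 1/(2*L))
K = 0 (K = 0*((½)/(-5)) = 0*((½)*(-⅕)) = 0*(-⅒) = 0)
t(W) = 16*W (t(W) = (-4*√W + 0)² = (-4*√W)² = 16*W)
(t(2) + 2)² = (16*2 + 2)² = (32 + 2)² = 34² = 1156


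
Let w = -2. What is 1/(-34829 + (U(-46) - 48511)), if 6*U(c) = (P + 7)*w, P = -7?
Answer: -1/83340 ≈ -1.1999e-5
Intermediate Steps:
U(c) = 0 (U(c) = ((-7 + 7)*(-2))/6 = (0*(-2))/6 = (⅙)*0 = 0)
1/(-34829 + (U(-46) - 48511)) = 1/(-34829 + (0 - 48511)) = 1/(-34829 - 48511) = 1/(-83340) = -1/83340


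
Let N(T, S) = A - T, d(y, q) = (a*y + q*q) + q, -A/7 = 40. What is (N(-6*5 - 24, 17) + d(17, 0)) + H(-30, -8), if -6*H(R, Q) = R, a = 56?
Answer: 731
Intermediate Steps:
A = -280 (A = -7*40 = -280)
d(y, q) = q + q² + 56*y (d(y, q) = (56*y + q*q) + q = (56*y + q²) + q = (q² + 56*y) + q = q + q² + 56*y)
H(R, Q) = -R/6
N(T, S) = -280 - T
(N(-6*5 - 24, 17) + d(17, 0)) + H(-30, -8) = ((-280 - (-6*5 - 24)) + (0 + 0² + 56*17)) - ⅙*(-30) = ((-280 - (-30 - 24)) + (0 + 0 + 952)) + 5 = ((-280 - 1*(-54)) + 952) + 5 = ((-280 + 54) + 952) + 5 = (-226 + 952) + 5 = 726 + 5 = 731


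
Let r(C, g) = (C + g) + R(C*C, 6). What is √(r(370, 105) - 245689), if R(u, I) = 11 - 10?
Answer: I*√245213 ≈ 495.19*I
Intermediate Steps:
R(u, I) = 1
r(C, g) = 1 + C + g (r(C, g) = (C + g) + 1 = 1 + C + g)
√(r(370, 105) - 245689) = √((1 + 370 + 105) - 245689) = √(476 - 245689) = √(-245213) = I*√245213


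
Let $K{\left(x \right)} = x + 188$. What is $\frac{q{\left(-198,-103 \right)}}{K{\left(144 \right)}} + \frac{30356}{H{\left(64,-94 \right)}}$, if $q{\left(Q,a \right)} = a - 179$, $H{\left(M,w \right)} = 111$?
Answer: $\frac{5023445}{18426} \approx 272.63$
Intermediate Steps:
$q{\left(Q,a \right)} = -179 + a$
$K{\left(x \right)} = 188 + x$
$\frac{q{\left(-198,-103 \right)}}{K{\left(144 \right)}} + \frac{30356}{H{\left(64,-94 \right)}} = \frac{-179 - 103}{188 + 144} + \frac{30356}{111} = - \frac{282}{332} + 30356 \cdot \frac{1}{111} = \left(-282\right) \frac{1}{332} + \frac{30356}{111} = - \frac{141}{166} + \frac{30356}{111} = \frac{5023445}{18426}$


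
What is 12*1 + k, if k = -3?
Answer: 9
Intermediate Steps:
12*1 + k = 12*1 - 3 = 12 - 3 = 9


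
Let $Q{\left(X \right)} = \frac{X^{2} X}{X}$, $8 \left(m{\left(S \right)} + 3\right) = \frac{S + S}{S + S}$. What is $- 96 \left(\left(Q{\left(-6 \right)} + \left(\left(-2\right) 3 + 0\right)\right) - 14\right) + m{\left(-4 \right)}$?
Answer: $- \frac{12311}{8} \approx -1538.9$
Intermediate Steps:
$m{\left(S \right)} = - \frac{23}{8}$ ($m{\left(S \right)} = -3 + \frac{\left(S + S\right) \frac{1}{S + S}}{8} = -3 + \frac{2 S \frac{1}{2 S}}{8} = -3 + \frac{1}{8} \cdot 1 = -3 + \frac{1}{8} = - \frac{23}{8}$)
$Q{\left(X \right)} = X^{2}$ ($Q{\left(X \right)} = \frac{X^{3}}{X} = X^{2}$)
$- 96 \left(\left(Q{\left(-6 \right)} + \left(\left(-2\right) 3 + 0\right)\right) - 14\right) + m{\left(-4 \right)} = - 96 \left(\left(\left(-6\right)^{2} + \left(\left(-2\right) 3 + 0\right)\right) - 14\right) - \frac{23}{8} = - 96 \left(\left(36 + \left(-6 + 0\right)\right) - 14\right) - \frac{23}{8} = - 96 \left(\left(36 - 6\right) - 14\right) - \frac{23}{8} = - 96 \left(30 - 14\right) - \frac{23}{8} = \left(-96\right) 16 - \frac{23}{8} = -1536 - \frac{23}{8} = - \frac{12311}{8}$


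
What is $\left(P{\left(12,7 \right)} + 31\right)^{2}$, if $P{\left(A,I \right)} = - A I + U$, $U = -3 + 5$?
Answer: $2601$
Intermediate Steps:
$U = 2$
$P{\left(A,I \right)} = 2 - A I$ ($P{\left(A,I \right)} = - A I + 2 = 2 - A I$)
$\left(P{\left(12,7 \right)} + 31\right)^{2} = \left(\left(2 - 12 \cdot 7\right) + 31\right)^{2} = \left(\left(2 - 84\right) + 31\right)^{2} = \left(-82 + 31\right)^{2} = \left(-51\right)^{2} = 2601$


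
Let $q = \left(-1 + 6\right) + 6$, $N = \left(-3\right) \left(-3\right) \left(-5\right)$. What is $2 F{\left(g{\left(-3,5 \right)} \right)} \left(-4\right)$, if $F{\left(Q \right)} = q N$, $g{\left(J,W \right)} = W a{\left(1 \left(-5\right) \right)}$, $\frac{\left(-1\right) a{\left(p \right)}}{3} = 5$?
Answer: $3960$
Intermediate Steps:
$a{\left(p \right)} = -15$ ($a{\left(p \right)} = \left(-3\right) 5 = -15$)
$g{\left(J,W \right)} = - 15 W$ ($g{\left(J,W \right)} = W \left(-15\right) = - 15 W$)
$N = -45$ ($N = 9 \left(-5\right) = -45$)
$q = 11$ ($q = 5 + 6 = 11$)
$F{\left(Q \right)} = -495$ ($F{\left(Q \right)} = 11 \left(-45\right) = -495$)
$2 F{\left(g{\left(-3,5 \right)} \right)} \left(-4\right) = 2 \left(-495\right) \left(-4\right) = \left(-990\right) \left(-4\right) = 3960$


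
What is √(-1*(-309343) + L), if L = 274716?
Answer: √584059 ≈ 764.24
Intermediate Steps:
√(-1*(-309343) + L) = √(-1*(-309343) + 274716) = √(309343 + 274716) = √584059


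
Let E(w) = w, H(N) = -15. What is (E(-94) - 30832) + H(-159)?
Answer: -30941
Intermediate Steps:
(E(-94) - 30832) + H(-159) = (-94 - 30832) - 15 = -30926 - 15 = -30941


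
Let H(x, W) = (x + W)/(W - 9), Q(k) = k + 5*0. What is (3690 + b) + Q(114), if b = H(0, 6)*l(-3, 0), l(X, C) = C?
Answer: 3804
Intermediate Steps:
Q(k) = k (Q(k) = k + 0 = k)
H(x, W) = (W + x)/(-9 + W)
b = 0 (b = ((6 + 0)/(-9 + 6))*0 = (6/(-3))*0 = -1/3*6*0 = -2*0 = 0)
(3690 + b) + Q(114) = (3690 + 0) + 114 = 3690 + 114 = 3804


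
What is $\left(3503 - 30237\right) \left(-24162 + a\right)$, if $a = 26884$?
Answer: $-72769948$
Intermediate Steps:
$\left(3503 - 30237\right) \left(-24162 + a\right) = \left(3503 - 30237\right) \left(-24162 + 26884\right) = \left(-26734\right) 2722 = -72769948$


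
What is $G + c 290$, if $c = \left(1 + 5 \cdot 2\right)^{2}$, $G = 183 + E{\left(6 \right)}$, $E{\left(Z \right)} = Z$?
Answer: $35279$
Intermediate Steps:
$G = 189$ ($G = 183 + 6 = 189$)
$c = 121$ ($c = \left(1 + 10\right)^{2} = 11^{2} = 121$)
$G + c 290 = 189 + 121 \cdot 290 = 189 + 35090 = 35279$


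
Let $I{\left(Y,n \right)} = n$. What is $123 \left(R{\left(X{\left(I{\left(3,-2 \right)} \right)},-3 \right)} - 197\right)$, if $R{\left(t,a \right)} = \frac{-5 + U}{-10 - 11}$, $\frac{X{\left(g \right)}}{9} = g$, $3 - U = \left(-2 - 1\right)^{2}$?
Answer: $- \frac{169166}{7} \approx -24167.0$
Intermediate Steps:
$U = -6$ ($U = 3 - \left(-2 - 1\right)^{2} = 3 - \left(-3\right)^{2} = 3 - 9 = -6$)
$X{\left(g \right)} = 9 g$
$R{\left(t,a \right)} = \frac{11}{21}$ ($R{\left(t,a \right)} = \frac{-5 - 6}{-10 - 11} = - \frac{11}{-21} = \left(-11\right) \left(- \frac{1}{21}\right) = \frac{11}{21}$)
$123 \left(R{\left(X{\left(I{\left(3,-2 \right)} \right)},-3 \right)} - 197\right) = 123 \left(\frac{11}{21} - 197\right) = 123 \left(- \frac{4126}{21}\right) = - \frac{169166}{7}$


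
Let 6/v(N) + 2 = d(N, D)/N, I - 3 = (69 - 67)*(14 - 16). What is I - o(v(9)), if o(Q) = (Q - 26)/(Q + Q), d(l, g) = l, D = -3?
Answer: -11/3 ≈ -3.6667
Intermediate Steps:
I = -1 (I = 3 + (69 - 67)*(14 - 16) = 3 + 2*(-2) = 3 - 4 = -1)
v(N) = -6 (v(N) = 6/(-2 + N/N) = 6/(-2 + 1) = 6/(-1) = 6*(-1) = -6)
o(Q) = (-26 + Q)/(2*Q) (o(Q) = (-26 + Q)/((2*Q)) = (-26 + Q)*(1/(2*Q)) = (-26 + Q)/(2*Q))
I - o(v(9)) = -1 - (-26 - 6)/(2*(-6)) = -1 - (-1)*(-32)/(2*6) = -1 - 1*8/3 = -1 - 8/3 = -11/3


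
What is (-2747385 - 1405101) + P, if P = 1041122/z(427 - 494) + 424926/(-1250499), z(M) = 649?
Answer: -1122915802666894/270524617 ≈ -4.1509e+6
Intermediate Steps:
P = 433882080968/270524617 (P = 1041122/649 + 424926/(-1250499) = 1041122*(1/649) + 424926*(-1/1250499) = 1041122/649 - 141642/416833 = 433882080968/270524617 ≈ 1603.9)
(-2747385 - 1405101) + P = (-2747385 - 1405101) + 433882080968/270524617 = -4152486 + 433882080968/270524617 = -1122915802666894/270524617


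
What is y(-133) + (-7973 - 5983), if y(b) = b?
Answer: -14089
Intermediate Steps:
y(-133) + (-7973 - 5983) = -133 + (-7973 - 5983) = -133 - 13956 = -14089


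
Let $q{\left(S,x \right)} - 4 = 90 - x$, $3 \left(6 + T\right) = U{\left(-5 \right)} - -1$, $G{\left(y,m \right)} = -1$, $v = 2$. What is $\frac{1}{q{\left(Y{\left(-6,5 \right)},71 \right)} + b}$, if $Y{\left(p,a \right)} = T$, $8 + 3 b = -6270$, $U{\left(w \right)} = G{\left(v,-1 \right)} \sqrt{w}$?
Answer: $- \frac{3}{6209} \approx -0.00048317$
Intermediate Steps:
$U{\left(w \right)} = - \sqrt{w}$
$b = - \frac{6278}{3}$ ($b = - \frac{8}{3} + \frac{1}{3} \left(-6270\right) = - \frac{8}{3} - 2090 = - \frac{6278}{3} \approx -2092.7$)
$T = - \frac{17}{3} - \frac{i \sqrt{5}}{3}$ ($T = -6 + \frac{- \sqrt{-5} - -1}{3} = -6 + \frac{- i \sqrt{5} + 1}{3} = -6 + \frac{1 - i \sqrt{5}}{3} = -6 + \left(\frac{1}{3} - \frac{i \sqrt{5}}{3}\right) = - \frac{17}{3} - \frac{i \sqrt{5}}{3} \approx -5.6667 - 0.74536 i$)
$Y{\left(p,a \right)} = - \frac{17}{3} - \frac{i \sqrt{5}}{3}$
$q{\left(S,x \right)} = 94 - x$ ($q{\left(S,x \right)} = 4 - \left(-90 + x\right) = 94 - x$)
$\frac{1}{q{\left(Y{\left(-6,5 \right)},71 \right)} + b} = \frac{1}{\left(94 - 71\right) - \frac{6278}{3}} = \frac{1}{23 - \frac{6278}{3}} = \frac{1}{- \frac{6209}{3}} = - \frac{3}{6209}$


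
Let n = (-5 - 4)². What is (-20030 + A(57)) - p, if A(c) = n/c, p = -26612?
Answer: 125085/19 ≈ 6583.4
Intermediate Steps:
n = 81 (n = (-9)² = 81)
A(c) = 81/c
(-20030 + A(57)) - p = (-20030 + 81/57) - 1*(-26612) = (-20030 + 81*(1/57)) + 26612 = (-20030 + 27/19) + 26612 = -380543/19 + 26612 = 125085/19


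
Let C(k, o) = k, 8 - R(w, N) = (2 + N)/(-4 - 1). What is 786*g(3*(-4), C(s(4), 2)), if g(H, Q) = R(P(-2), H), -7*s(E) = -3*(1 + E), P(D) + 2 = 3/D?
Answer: 4716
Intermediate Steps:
P(D) = -2 + 3/D
R(w, N) = 42/5 + N/5 (R(w, N) = 8 - (2 + N)/(-4 - 1) = 8 - (2 + N)/(-5) = 8 - (2 + N)*(-1)/5 = 8 - (-⅖ - N/5) = 8 + (⅖ + N/5) = 42/5 + N/5)
s(E) = 3/7 + 3*E/7 (s(E) = -(-3)*(1 + E)/7 = -(-3 - 3*E)/7 = 3/7 + 3*E/7)
g(H, Q) = 42/5 + H/5
786*g(3*(-4), C(s(4), 2)) = 786*(42/5 + (3*(-4))/5) = 786*(42/5 + (⅕)*(-12)) = 786*(42/5 - 12/5) = 786*6 = 4716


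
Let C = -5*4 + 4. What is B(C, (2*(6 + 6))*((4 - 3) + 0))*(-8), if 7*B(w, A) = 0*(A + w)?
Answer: 0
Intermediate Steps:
C = -16 (C = -20 + 4 = -16)
B(w, A) = 0 (B(w, A) = (0*(A + w))/7 = (⅐)*0 = 0)
B(C, (2*(6 + 6))*((4 - 3) + 0))*(-8) = 0*(-8) = 0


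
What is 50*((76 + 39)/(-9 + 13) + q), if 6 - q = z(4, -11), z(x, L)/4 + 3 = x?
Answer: 3075/2 ≈ 1537.5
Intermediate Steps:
z(x, L) = -12 + 4*x
q = 2 (q = 6 - (-12 + 4*4) = 6 - (-12 + 16) = 6 - 1*4 = 6 - 4 = 2)
50*((76 + 39)/(-9 + 13) + q) = 50*((76 + 39)/(-9 + 13) + 2) = 50*(115/4 + 2) = 50*(123/4) = 3075/2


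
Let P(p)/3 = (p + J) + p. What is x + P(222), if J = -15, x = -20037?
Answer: -18750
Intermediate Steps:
P(p) = -45 + 6*p (P(p) = 3*((p - 15) + p) = 3*((-15 + p) + p) = 3*(-15 + 2*p) = -45 + 6*p)
x + P(222) = -20037 + (-45 + 6*222) = -20037 + (-45 + 1332) = -20037 + 1287 = -18750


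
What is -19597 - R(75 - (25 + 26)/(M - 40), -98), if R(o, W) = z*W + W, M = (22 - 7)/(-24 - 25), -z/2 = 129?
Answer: -44783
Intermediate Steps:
z = -258 (z = -2*129 = -258)
M = -15/49 (M = 15/(-49) = 15*(-1/49) = -15/49 ≈ -0.30612)
R(o, W) = -257*W (R(o, W) = -258*W + W = -257*W)
-19597 - R(75 - (25 + 26)/(M - 40), -98) = -19597 - (-257)*(-98) = -19597 - 1*25186 = -19597 - 25186 = -44783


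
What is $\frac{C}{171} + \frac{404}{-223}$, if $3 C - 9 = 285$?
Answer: $- \frac{47230}{38133} \approx -1.2386$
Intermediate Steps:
$C = 98$ ($C = 3 + \frac{1}{3} \cdot 285 = 3 + 95 = 98$)
$\frac{C}{171} + \frac{404}{-223} = \frac{98}{171} + \frac{404}{-223} = 98 \cdot \frac{1}{171} + 404 \left(- \frac{1}{223}\right) = \frac{98}{171} - \frac{404}{223} = - \frac{47230}{38133}$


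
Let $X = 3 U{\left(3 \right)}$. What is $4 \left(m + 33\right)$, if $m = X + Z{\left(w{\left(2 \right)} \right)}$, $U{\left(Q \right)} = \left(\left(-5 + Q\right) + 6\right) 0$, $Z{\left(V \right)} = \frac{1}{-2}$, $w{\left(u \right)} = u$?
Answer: $130$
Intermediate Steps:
$Z{\left(V \right)} = - \frac{1}{2}$
$U{\left(Q \right)} = 0$ ($U{\left(Q \right)} = \left(1 + Q\right) 0 = 0$)
$X = 0$ ($X = 3 \cdot 0 = 0$)
$m = - \frac{1}{2}$ ($m = 0 - \frac{1}{2} = - \frac{1}{2} \approx -0.5$)
$4 \left(m + 33\right) = 4 \left(- \frac{1}{2} + 33\right) = 4 \cdot \frac{65}{2} = 130$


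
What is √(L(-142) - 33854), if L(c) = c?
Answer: 2*I*√8499 ≈ 184.38*I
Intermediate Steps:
√(L(-142) - 33854) = √(-142 - 33854) = √(-33996) = 2*I*√8499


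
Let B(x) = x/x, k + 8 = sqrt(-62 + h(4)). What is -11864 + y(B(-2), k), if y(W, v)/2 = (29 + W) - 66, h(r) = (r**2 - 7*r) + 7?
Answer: -11936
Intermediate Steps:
h(r) = 7 + r**2 - 7*r
k = -8 + I*sqrt(67) (k = -8 + sqrt(-62 + (7 + 4**2 - 7*4)) = -8 + sqrt(-62 + (7 + 16 - 28)) = -8 + sqrt(-62 - 5) = -8 + sqrt(-67) = -8 + I*sqrt(67) ≈ -8.0 + 8.1853*I)
B(x) = 1
y(W, v) = -74 + 2*W (y(W, v) = 2*((29 + W) - 66) = 2*(-37 + W) = -74 + 2*W)
-11864 + y(B(-2), k) = -11864 + (-74 + 2*1) = -11864 + (-74 + 2) = -11864 - 72 = -11936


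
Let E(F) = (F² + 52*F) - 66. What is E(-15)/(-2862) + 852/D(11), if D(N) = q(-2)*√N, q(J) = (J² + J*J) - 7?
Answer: 23/106 + 852*√11/11 ≈ 257.10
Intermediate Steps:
E(F) = -66 + F² + 52*F
q(J) = -7 + 2*J² (q(J) = (J² + J²) - 7 = 2*J² - 7 = -7 + 2*J²)
D(N) = √N (D(N) = (-7 + 2*(-2)²)*√N = (-7 + 2*4)*√N = (-7 + 8)*√N = 1*√N = √N)
E(-15)/(-2862) + 852/D(11) = (-66 + (-15)² + 52*(-15))/(-2862) + 852/(√11) = (-66 + 225 - 780)*(-1/2862) + 852*(√11/11) = -621*(-1/2862) + 852*√11/11 = 23/106 + 852*√11/11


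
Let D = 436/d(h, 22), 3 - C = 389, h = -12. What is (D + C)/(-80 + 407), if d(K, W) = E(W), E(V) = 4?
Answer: -277/327 ≈ -0.84709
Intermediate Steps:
d(K, W) = 4
C = -386 (C = 3 - 1*389 = 3 - 389 = -386)
D = 109 (D = 436/4 = 436*(1/4) = 109)
(D + C)/(-80 + 407) = (109 - 386)/(-80 + 407) = -277/327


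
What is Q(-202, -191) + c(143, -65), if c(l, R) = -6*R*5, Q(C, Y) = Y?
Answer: 1759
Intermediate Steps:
c(l, R) = -30*R
Q(-202, -191) + c(143, -65) = -191 - 30*(-65) = -191 + 1950 = 1759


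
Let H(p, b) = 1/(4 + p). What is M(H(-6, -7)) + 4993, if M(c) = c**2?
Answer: 19973/4 ≈ 4993.3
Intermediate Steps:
M(H(-6, -7)) + 4993 = (1/(4 - 6))**2 + 4993 = (1/(-2))**2 + 4993 = (-1/2)**2 + 4993 = 1/4 + 4993 = 19973/4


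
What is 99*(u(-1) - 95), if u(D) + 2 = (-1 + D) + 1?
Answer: -9702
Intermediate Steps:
u(D) = -2 + D (u(D) = -2 + ((-1 + D) + 1) = -2 + D)
99*(u(-1) - 95) = 99*((-2 - 1) - 95) = 99*(-3 - 95) = 99*(-98) = -9702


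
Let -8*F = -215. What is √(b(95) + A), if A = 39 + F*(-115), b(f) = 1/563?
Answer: 11*I*√127903466/2252 ≈ 55.242*I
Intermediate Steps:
F = 215/8 (F = -⅛*(-215) = 215/8 ≈ 26.875)
b(f) = 1/563
A = -24413/8 (A = 39 + (215/8)*(-115) = 39 - 24725/8 = -24413/8 ≈ -3051.6)
√(b(95) + A) = √(1/563 - 24413/8) = √(-13744511/4504) = 11*I*√127903466/2252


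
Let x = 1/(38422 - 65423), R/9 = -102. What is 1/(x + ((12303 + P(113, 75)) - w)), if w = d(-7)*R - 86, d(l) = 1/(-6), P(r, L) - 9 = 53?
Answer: 27001/332058297 ≈ 8.1314e-5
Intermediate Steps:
P(r, L) = 62 (P(r, L) = 9 + 53 = 62)
d(l) = -⅙
R = -918 (R = 9*(-102) = -918)
w = 67 (w = -⅙*(-918) - 86 = 153 - 86 = 67)
x = -1/27001 (x = 1/(-27001) = -1/27001 ≈ -3.7036e-5)
1/(x + ((12303 + P(113, 75)) - w)) = 1/(-1/27001 + ((12303 + 62) - 1*67)) = 1/(-1/27001 + (12365 - 67)) = 1/(-1/27001 + 12298) = 1/(332058297/27001) = 27001/332058297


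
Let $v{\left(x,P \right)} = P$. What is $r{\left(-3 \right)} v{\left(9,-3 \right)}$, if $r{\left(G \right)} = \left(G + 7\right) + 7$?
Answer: $-33$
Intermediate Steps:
$r{\left(G \right)} = 14 + G$ ($r{\left(G \right)} = \left(7 + G\right) + 7 = 14 + G$)
$r{\left(-3 \right)} v{\left(9,-3 \right)} = \left(14 - 3\right) \left(-3\right) = 11 \left(-3\right) = -33$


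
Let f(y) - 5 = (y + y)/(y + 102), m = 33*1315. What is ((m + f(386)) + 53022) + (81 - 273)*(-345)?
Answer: 19844957/122 ≈ 1.6266e+5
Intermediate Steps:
m = 43395
f(y) = 5 + 2*y/(102 + y) (f(y) = 5 + (y + y)/(y + 102) = 5 + (2*y)/(102 + y) = 5 + 2*y/(102 + y))
((m + f(386)) + 53022) + (81 - 273)*(-345) = ((43395 + (510 + 7*386)/(102 + 386)) + 53022) + (81 - 273)*(-345) = ((43395 + (510 + 2702)/488) + 53022) - 192*(-345) = ((43395 + (1/488)*3212) + 53022) + 66240 = ((43395 + 803/122) + 53022) + 66240 = (5294993/122 + 53022) + 66240 = 11763677/122 + 66240 = 19844957/122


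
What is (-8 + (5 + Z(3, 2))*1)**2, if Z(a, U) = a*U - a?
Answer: 0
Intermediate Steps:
Z(a, U) = -a + U*a (Z(a, U) = U*a - a = -a + U*a)
(-8 + (5 + Z(3, 2))*1)**2 = (-8 + (5 + 3*(-1 + 2))*1)**2 = (-8 + (5 + 3*1)*1)**2 = (-8 + (5 + 3)*1)**2 = (-8 + 8*1)**2 = (-8 + 8)**2 = 0**2 = 0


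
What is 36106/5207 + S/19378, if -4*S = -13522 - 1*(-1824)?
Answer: 1429779879/201802492 ≈ 7.0850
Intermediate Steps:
S = 5849/2 (S = -(-13522 - 1*(-1824))/4 = -(-13522 + 1824)/4 = -1/4*(-11698) = 5849/2 ≈ 2924.5)
36106/5207 + S/19378 = 36106/5207 + (5849/2)/19378 = 36106*(1/5207) + (5849/2)*(1/19378) = 36106/5207 + 5849/38756 = 1429779879/201802492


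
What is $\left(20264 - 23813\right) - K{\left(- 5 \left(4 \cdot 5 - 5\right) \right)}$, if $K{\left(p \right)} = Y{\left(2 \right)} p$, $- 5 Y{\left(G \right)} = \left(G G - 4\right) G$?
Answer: $-3549$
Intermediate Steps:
$Y{\left(G \right)} = - \frac{G \left(-4 + G^{2}\right)}{5}$ ($Y{\left(G \right)} = - \frac{\left(G G - 4\right) G}{5} = - \frac{\left(G^{2} - 4\right) G}{5} = - \frac{\left(-4 + G^{2}\right) G}{5} = - \frac{G \left(-4 + G^{2}\right)}{5}$)
$K{\left(p \right)} = 0$ ($K{\left(p \right)} = \frac{1}{5} \cdot 2 \left(4 - 2^{2}\right) p = \frac{1}{5} \cdot 2 \left(4 - 4\right) p = \frac{1}{5} \cdot 2 \cdot 0 p = 0 p = 0$)
$\left(20264 - 23813\right) - K{\left(- 5 \left(4 \cdot 5 - 5\right) \right)} = \left(20264 - 23813\right) - 0 = -3549 + 0 = -3549$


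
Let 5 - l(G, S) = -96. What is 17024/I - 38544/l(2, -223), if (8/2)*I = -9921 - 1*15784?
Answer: -997651216/2596205 ≈ -384.27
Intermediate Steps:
I = -25705/4 (I = (-9921 - 1*15784)/4 = (-9921 - 15784)/4 = (¼)*(-25705) = -25705/4 ≈ -6426.3)
l(G, S) = 101 (l(G, S) = 5 - 1*(-96) = 5 + 96 = 101)
17024/I - 38544/l(2, -223) = 17024/(-25705/4) - 38544/101 = 17024*(-4/25705) - 38544*1/101 = -68096/25705 - 38544/101 = -997651216/2596205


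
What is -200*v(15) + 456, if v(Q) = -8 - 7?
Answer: 3456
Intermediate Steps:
v(Q) = -15
-200*v(15) + 456 = -200*(-15) + 456 = 3000 + 456 = 3456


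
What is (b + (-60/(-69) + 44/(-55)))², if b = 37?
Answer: 18173169/13225 ≈ 1374.2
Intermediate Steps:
(b + (-60/(-69) + 44/(-55)))² = (37 + (-60/(-69) + 44/(-55)))² = (37 + (-60*(-1/69) + 44*(-1/55)))² = (37 + (20/23 - ⅘))² = (37 + 8/115)² = (4263/115)² = 18173169/13225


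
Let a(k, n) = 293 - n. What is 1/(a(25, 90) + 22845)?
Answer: 1/23048 ≈ 4.3388e-5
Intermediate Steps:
1/(a(25, 90) + 22845) = 1/((293 - 1*90) + 22845) = 1/((293 - 90) + 22845) = 1/(203 + 22845) = 1/23048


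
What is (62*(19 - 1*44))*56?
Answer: -86800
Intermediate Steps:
(62*(19 - 1*44))*56 = (62*(19 - 44))*56 = (62*(-25))*56 = -1550*56 = -86800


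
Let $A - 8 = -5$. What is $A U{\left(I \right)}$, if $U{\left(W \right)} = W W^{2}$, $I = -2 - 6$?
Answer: $-1536$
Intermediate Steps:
$I = -8$
$U{\left(W \right)} = W^{3}$
$A = 3$ ($A = 8 - 5 = 3$)
$A U{\left(I \right)} = 3 \left(-8\right)^{3} = 3 \left(-512\right) = -1536$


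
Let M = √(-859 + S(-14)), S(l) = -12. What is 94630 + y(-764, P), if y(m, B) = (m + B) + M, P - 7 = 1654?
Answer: 95527 + I*√871 ≈ 95527.0 + 29.513*I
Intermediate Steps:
P = 1661 (P = 7 + 1654 = 1661)
M = I*√871 (M = √(-859 - 12) = √(-871) = I*√871 ≈ 29.513*I)
y(m, B) = B + m + I*√871 (y(m, B) = (m + B) + I*√871 = (B + m) + I*√871 = B + m + I*√871)
94630 + y(-764, P) = 94630 + (1661 - 764 + I*√871) = 94630 + (897 + I*√871) = 95527 + I*√871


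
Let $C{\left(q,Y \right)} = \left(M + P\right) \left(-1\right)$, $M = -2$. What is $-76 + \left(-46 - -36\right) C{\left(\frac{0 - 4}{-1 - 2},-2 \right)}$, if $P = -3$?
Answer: $-126$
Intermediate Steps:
$C{\left(q,Y \right)} = 5$ ($C{\left(q,Y \right)} = \left(-2 - 3\right) \left(-1\right) = \left(-5\right) \left(-1\right) = 5$)
$-76 + \left(-46 - -36\right) C{\left(\frac{0 - 4}{-1 - 2},-2 \right)} = -76 + \left(-46 - -36\right) 5 = -76 + \left(-46 + 36\right) 5 = -76 - 50 = -126$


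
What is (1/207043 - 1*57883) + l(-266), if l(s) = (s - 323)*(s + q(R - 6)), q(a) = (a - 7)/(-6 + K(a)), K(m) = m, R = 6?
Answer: 121870271795/1242258 ≈ 98104.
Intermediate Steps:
q(a) = (-7 + a)/(-6 + a) (q(a) = (a - 7)/(-6 + a) = (-7 + a)/(-6 + a))
l(s) = (-323 + s)*(7/6 + s) (l(s) = (s - 323)*(s + (-7 + (6 - 6))/(-6 + (6 - 6))) = (-323 + s)*(s + (-7 + 0)/(-6 + 0)) = (-323 + s)*(s - 7/(-6)) = (-323 + s)*(s - 1/6*(-7)) = (-323 + s)*(s + 7/6) = (-323 + s)*(7/6 + s))
(1/207043 - 1*57883) + l(-266) = (1/207043 - 1*57883) + (-2261/6 + (-266)**2 - 1931/6*(-266)) = (1/207043 - 57883) + (-2261/6 + 70756 + 256823/3) = -11984269968/207043 + 935921/6 = 121870271795/1242258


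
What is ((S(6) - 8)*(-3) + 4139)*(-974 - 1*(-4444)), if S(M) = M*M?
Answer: 14070850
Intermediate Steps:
S(M) = M²
((S(6) - 8)*(-3) + 4139)*(-974 - 1*(-4444)) = ((6² - 8)*(-3) + 4139)*(-974 - 1*(-4444)) = ((36 - 8)*(-3) + 4139)*(-974 + 4444) = (28*(-3) + 4139)*3470 = (-84 + 4139)*3470 = 4055*3470 = 14070850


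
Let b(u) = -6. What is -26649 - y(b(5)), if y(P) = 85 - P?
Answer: -26740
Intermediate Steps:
-26649 - y(b(5)) = -26649 - (85 - 1*(-6)) = -26649 - (85 + 6) = -26649 - 1*91 = -26649 - 91 = -26740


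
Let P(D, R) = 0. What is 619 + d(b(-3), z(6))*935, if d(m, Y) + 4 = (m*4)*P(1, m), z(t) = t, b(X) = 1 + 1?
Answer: -3121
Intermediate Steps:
b(X) = 2
d(m, Y) = -4 (d(m, Y) = -4 + (m*4)*0 = -4 + (4*m)*0 = -4 + 0 = -4)
619 + d(b(-3), z(6))*935 = 619 - 4*935 = 619 - 3740 = -3121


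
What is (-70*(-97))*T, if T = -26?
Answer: -176540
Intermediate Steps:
(-70*(-97))*T = -70*(-97)*(-26) = 6790*(-26) = -176540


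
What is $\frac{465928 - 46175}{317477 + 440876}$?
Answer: $\frac{419753}{758353} \approx 0.55351$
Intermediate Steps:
$\frac{465928 - 46175}{317477 + 440876} = \frac{419753}{758353}$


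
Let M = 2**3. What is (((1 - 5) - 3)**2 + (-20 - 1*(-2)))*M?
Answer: 248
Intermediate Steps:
M = 8
(((1 - 5) - 3)**2 + (-20 - 1*(-2)))*M = (((1 - 5) - 3)**2 + (-20 - 1*(-2)))*8 = ((-4 - 3)**2 + (-20 + 2))*8 = ((-7)**2 - 18)*8 = (49 - 18)*8 = 31*8 = 248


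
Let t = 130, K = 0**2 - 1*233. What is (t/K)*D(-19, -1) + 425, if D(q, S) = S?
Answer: 99155/233 ≈ 425.56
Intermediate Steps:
K = -233 (K = 0 - 233 = -233)
(t/K)*D(-19, -1) + 425 = (130/(-233))*(-1) + 425 = (130*(-1/233))*(-1) + 425 = -130/233*(-1) + 425 = 130/233 + 425 = 99155/233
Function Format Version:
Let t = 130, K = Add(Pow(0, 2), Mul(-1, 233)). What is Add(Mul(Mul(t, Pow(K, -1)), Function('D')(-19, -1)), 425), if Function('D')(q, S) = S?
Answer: Rational(99155, 233) ≈ 425.56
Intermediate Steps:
K = -233 (K = Add(0, -233) = -233)
Add(Mul(Mul(t, Pow(K, -1)), Function('D')(-19, -1)), 425) = Add(Mul(Mul(130, Pow(-233, -1)), -1), 425) = Add(Mul(Mul(130, Rational(-1, 233)), -1), 425) = Add(Mul(Rational(-130, 233), -1), 425) = Add(Rational(130, 233), 425) = Rational(99155, 233)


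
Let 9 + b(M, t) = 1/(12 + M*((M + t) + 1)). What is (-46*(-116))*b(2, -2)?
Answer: -333500/7 ≈ -47643.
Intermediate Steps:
b(M, t) = -9 + 1/(12 + M*(1 + M + t)) (b(M, t) = -9 + 1/(12 + M*((M + t) + 1)) = -9 + 1/(12 + M*(1 + M + t)))
(-46*(-116))*b(2, -2) = (-46*(-116))*((-107 - 9*2 - 9*2² - 9*2*(-2))/(12 + 2 + 2² + 2*(-2))) = 5336*((-107 - 18 - 9*4 + 36)/(12 + 2 + 4 - 4)) = 5336*((-107 - 18 - 36 + 36)/14) = 5336*((1/14)*(-125)) = 5336*(-125/14) = -333500/7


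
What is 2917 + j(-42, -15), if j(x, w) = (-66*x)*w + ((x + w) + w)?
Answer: -38735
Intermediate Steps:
j(x, w) = x + 2*w - 66*w*x (j(x, w) = -66*w*x + ((w + x) + w) = -66*w*x + (x + 2*w) = x + 2*w - 66*w*x)
2917 + j(-42, -15) = 2917 + (-42 + 2*(-15) - 66*(-15)*(-42)) = 2917 + (-42 - 30 - 41580) = 2917 - 41652 = -38735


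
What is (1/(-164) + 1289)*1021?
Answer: 215834295/164 ≈ 1.3161e+6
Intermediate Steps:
(1/(-164) + 1289)*1021 = (-1/164 + 1289)*1021 = (211395/164)*1021 = 215834295/164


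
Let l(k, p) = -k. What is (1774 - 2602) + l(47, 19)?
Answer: -875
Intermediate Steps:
(1774 - 2602) + l(47, 19) = (1774 - 2602) - 1*47 = -828 - 47 = -875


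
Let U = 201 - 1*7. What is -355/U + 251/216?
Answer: -13993/20952 ≈ -0.66786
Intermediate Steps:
U = 194 (U = 201 - 7 = 194)
-355/U + 251/216 = -355/194 + 251/216 = -13993/20952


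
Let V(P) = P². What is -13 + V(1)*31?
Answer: 18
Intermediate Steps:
-13 + V(1)*31 = -13 + 1²*31 = -13 + 1*31 = -13 + 31 = 18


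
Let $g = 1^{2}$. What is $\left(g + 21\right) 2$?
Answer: $44$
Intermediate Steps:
$g = 1$
$\left(g + 21\right) 2 = \left(1 + 21\right) 2 = 22 \cdot 2 = 44$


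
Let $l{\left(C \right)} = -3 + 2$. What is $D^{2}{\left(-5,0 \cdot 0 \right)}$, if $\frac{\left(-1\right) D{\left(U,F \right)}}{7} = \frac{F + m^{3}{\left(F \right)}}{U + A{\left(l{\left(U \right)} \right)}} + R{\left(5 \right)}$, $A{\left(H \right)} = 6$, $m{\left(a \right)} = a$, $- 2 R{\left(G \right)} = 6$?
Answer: $441$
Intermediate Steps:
$R{\left(G \right)} = -3$ ($R{\left(G \right)} = \left(- \frac{1}{2}\right) 6 = -3$)
$l{\left(C \right)} = -1$
$D{\left(U,F \right)} = 21 - \frac{7 \left(F + F^{3}\right)}{6 + U}$ ($D{\left(U,F \right)} = - 7 \left(\frac{F + F^{3}}{U + 6} - 3\right) = - 7 \left(\frac{F + F^{3}}{6 + U} - 3\right) = - 7 \left(-3 + \frac{F + F^{3}}{6 + U}\right) = 21 - \frac{7 \left(F + F^{3}\right)}{6 + U}$)
$D^{2}{\left(-5,0 \cdot 0 \right)} = \left(\frac{7 \left(18 - 0 \cdot 0 - \left(0 \cdot 0\right)^{3} + 3 \left(-5\right)\right)}{6 - 5}\right)^{2} = \left(\frac{7 \left(18 - 0 - 0^{3} - 15\right)}{1}\right)^{2} = \left(7 \cdot 1 \left(18 + 0 - 0 - 15\right)\right)^{2} = \left(7 \cdot 1 \left(18 + 0 + 0 - 15\right)\right)^{2} = \left(7 \cdot 1 \cdot 3\right)^{2} = 21^{2} = 441$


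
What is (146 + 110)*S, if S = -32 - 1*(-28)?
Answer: -1024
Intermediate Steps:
S = -4 (S = -32 + 28 = -4)
(146 + 110)*S = (146 + 110)*(-4) = 256*(-4) = -1024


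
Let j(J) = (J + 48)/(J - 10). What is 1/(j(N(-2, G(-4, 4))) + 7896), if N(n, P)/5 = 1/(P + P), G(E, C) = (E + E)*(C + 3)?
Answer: 1125/8877629 ≈ 0.00012672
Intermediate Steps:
G(E, C) = 2*E*(3 + C) (G(E, C) = (2*E)*(3 + C) = 2*E*(3 + C))
N(n, P) = 5/(2*P) (N(n, P) = 5/(P + P) = 5/((2*P)) = 5*(1/(2*P)) = 5/(2*P))
j(J) = (48 + J)/(-10 + J)
1/(j(N(-2, G(-4, 4))) + 7896) = 1/((48 + 5/(2*((2*(-4)*(3 + 4)))))/(-10 + 5/(2*((2*(-4)*(3 + 4))))) + 7896) = 1/((48 + 5/(2*((2*(-4)*7))))/(-10 + 5/(2*((2*(-4)*7)))) + 7896) = 1/((48 + (5/2)/(-56))/(-10 + (5/2)/(-56)) + 7896) = 1/((48 + (5/2)*(-1/56))/(-10 + (5/2)*(-1/56)) + 7896) = 1/((48 - 5/112)/(-10 - 5/112) + 7896) = 1/((5371/112)/(-1125/112) + 7896) = 1/(-112/1125*5371/112 + 7896) = 1/(-5371/1125 + 7896) = 1/(8877629/1125) = 1125/8877629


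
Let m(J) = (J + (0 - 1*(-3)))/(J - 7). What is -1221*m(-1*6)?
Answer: -3663/13 ≈ -281.77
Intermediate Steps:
m(J) = (3 + J)/(-7 + J) (m(J) = (J + (0 + 3))/(-7 + J) = (J + 3)/(-7 + J) = (3 + J)/(-7 + J))
-1221*m(-1*6) = -1221*(3 - 1*6)/(-7 - 1*6) = -1221*(3 - 6)/(-7 - 6) = -1221*(-3)/(-13) = -(-1221)*(-3)/13 = -1221*3/13 = -3663/13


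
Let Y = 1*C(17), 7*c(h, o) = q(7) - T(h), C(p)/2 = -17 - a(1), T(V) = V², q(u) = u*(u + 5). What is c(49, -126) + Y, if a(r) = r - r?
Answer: -365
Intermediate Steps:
a(r) = 0
q(u) = u*(5 + u)
C(p) = -34 (C(p) = 2*(-17 - 1*0) = 2*(-17 + 0) = 2*(-17) = -34)
c(h, o) = 12 - h²/7 (c(h, o) = (7*(5 + 7) - h²)/7 = (7*12 - h²)/7 = (84 - h²)/7 = 12 - h²/7)
Y = -34 (Y = 1*(-34) = -34)
c(49, -126) + Y = (12 - ⅐*49²) - 34 = (12 - ⅐*2401) - 34 = (12 - 343) - 34 = -331 - 34 = -365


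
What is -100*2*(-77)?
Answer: 15400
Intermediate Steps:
-100*2*(-77) = -50*4*(-77) = -200*(-77) = 15400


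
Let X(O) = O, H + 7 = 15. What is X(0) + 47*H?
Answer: 376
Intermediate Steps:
H = 8 (H = -7 + 15 = 8)
X(0) + 47*H = 0 + 47*8 = 0 + 376 = 376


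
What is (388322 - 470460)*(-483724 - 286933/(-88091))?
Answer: 3500018783247238/88091 ≈ 3.9732e+10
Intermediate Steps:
(388322 - 470460)*(-483724 - 286933/(-88091)) = -82138*(-483724 - 286933*(-1/88091)) = -82138*(-483724 + 286933/88091) = -82138*(-42611443951/88091) = 3500018783247238/88091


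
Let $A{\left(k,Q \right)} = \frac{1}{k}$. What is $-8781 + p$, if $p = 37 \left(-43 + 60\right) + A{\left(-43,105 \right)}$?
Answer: $- \frac{350537}{43} \approx -8152.0$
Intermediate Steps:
$p = \frac{27046}{43}$ ($p = 37 \left(-43 + 60\right) + \frac{1}{-43} = 37 \cdot 17 - \frac{1}{43} = 629 - \frac{1}{43} = \frac{27046}{43} \approx 628.98$)
$-8781 + p = -8781 + \frac{27046}{43} = - \frac{350537}{43}$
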